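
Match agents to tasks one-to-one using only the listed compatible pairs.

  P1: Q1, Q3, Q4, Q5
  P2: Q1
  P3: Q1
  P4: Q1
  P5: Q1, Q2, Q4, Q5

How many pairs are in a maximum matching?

3

Unit-capacity flow: source→left, listed edges, right→sink; max matching = max flow.
Augmenting path P1→Q1 (+1); matched 1.
Augmenting path P5→Q2 (+1); matched 2.
Augmenting path P2→Q1→P1→Q3 (+1); matched 3.
No augmenting path remains; maximum matching = 3.
König certificate: {P1, P5, Q1} is a vertex cover of size 3 (every listed pair touches it), so no matching can be larger.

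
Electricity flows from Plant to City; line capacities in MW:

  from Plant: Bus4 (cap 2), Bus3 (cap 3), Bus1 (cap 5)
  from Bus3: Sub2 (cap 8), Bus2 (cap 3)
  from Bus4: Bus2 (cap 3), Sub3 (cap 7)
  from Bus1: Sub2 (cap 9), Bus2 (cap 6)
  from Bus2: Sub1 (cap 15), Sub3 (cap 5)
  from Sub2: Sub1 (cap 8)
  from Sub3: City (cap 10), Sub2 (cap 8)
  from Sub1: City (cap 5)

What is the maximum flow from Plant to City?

10

Augment Plant→Bus4→Sub3→City: bottleneck 2, flow now 2.
Augment Plant→Bus3→Bus2→Sub3→City: bottleneck 3, flow now 5.
Augment Plant→Bus1→Bus2→Sub3→City: bottleneck 2, flow now 7.
Augment Plant→Bus1→Bus2→Sub1→City: bottleneck 3, flow now 10.
No augmenting path remains; maximum flow = 10.
In the residual graph, reachable from Plant: {Plant}.
Min-cut edges: Plant→Bus3 (3), Plant→Bus4 (2), Plant→Bus1 (5); capacity 3 + 2 + 5 = 10.
This cut is saturated, so no flow can exceed 10.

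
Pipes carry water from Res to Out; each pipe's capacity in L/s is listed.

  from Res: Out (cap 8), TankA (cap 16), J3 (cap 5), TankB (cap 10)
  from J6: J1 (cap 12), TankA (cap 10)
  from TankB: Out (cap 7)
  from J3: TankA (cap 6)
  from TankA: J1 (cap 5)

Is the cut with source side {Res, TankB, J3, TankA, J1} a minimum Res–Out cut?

Given cut capacity: 8 + 7 = 15.
Augment Res→Out: bottleneck 8, flow now 8.
Augment Res→TankB→Out: bottleneck 7, flow now 15.
No augmenting path remains; maximum flow = 15.
Cut capacity 15 equals the max flow, so it is a minimum cut.

Yes — it is a minimum cut (capacity 15).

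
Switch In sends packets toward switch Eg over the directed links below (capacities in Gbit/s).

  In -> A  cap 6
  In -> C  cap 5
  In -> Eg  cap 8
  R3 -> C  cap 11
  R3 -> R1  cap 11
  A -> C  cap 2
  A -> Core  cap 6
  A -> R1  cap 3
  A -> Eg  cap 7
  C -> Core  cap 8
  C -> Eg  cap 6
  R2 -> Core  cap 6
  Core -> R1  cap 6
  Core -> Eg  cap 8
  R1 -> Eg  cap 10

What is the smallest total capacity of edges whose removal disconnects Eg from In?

Augment In→Eg: bottleneck 8, flow now 8.
Augment In→A→Eg: bottleneck 6, flow now 14.
Augment In→C→Eg: bottleneck 5, flow now 19.
No augmenting path remains; maximum flow = 19.
By max-flow min-cut, the minimum cut capacity equals the max flow.
In the residual graph, reachable from In: {In}.
Min-cut edges: In→A (6), In→C (5), In→Eg (8); capacity 6 + 5 + 8 = 19.

19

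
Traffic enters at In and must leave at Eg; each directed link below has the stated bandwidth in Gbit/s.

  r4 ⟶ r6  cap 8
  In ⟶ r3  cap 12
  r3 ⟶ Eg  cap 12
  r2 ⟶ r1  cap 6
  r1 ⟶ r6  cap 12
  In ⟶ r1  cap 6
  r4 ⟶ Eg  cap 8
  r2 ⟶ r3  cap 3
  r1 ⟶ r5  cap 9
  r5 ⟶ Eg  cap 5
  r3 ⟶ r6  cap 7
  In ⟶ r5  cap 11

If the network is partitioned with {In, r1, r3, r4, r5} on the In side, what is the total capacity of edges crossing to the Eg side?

Edges leaving {In, r1, r3, r4, r5}: r1→r6 (12), r3→r6 (7), r3→Eg (12), r4→r6 (8), r4→Eg (8), r5→Eg (5).
Cut capacity = 12 + 7 + 12 + 8 + 8 + 5 = 52.

52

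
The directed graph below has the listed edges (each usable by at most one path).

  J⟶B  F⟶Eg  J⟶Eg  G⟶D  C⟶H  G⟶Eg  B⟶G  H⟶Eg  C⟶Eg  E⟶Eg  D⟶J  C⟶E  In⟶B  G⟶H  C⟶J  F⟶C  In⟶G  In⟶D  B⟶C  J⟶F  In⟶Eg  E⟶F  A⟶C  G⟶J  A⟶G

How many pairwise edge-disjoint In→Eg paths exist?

4

Assign every edge capacity 1; by Menger, the answer equals the max flow.
Path In→Eg (+1); total 1.
Path In→G→Eg (+1); total 2.
Path In→B→C→Eg (+1); total 3.
Path In→D→J→Eg (+1); total 4.
No residual In→Eg path; max flow = 4.
Certifying cut of size 4: {In→B, In→D, In→Eg, In→G}.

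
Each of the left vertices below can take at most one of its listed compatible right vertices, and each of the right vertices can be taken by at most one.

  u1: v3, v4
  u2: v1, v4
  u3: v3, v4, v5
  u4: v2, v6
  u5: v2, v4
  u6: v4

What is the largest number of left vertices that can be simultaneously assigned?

Unit-capacity flow: source→left, listed edges, right→sink; max matching = max flow.
Augmenting path u1→v3 (+1); matched 1.
Augmenting path u2→v1 (+1); matched 2.
Augmenting path u3→v4 (+1); matched 3.
Augmenting path u4→v2 (+1); matched 4.
Augmenting path u5→v2→u4→v6 (+1); matched 5.
Augmenting path u6→v4→u3→v5 (+1); matched 6.
No augmenting path remains; maximum matching = 6.
König certificate: {u1, u2, u3, u4, u5, u6} is a vertex cover of size 6 (every listed pair touches it), so no matching can be larger.

6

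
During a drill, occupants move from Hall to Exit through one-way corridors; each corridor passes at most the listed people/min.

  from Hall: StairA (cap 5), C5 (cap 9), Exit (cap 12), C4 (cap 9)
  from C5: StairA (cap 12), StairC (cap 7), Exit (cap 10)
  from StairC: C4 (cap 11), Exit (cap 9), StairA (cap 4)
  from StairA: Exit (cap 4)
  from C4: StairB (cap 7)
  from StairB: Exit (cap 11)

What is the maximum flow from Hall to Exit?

Augment Hall→Exit: bottleneck 12, flow now 12.
Augment Hall→C5→Exit: bottleneck 9, flow now 21.
Augment Hall→StairA→Exit: bottleneck 4, flow now 25.
Augment Hall→C4→StairB→Exit: bottleneck 7, flow now 32.
No augmenting path remains; maximum flow = 32.
In the residual graph, reachable from Hall: {Hall, StairA, C4}.
Min-cut edges: Hall→C5 (9), Hall→Exit (12), StairA→Exit (4), C4→StairB (7); capacity 9 + 12 + 4 + 7 = 32.
This cut is saturated, so no flow can exceed 32.

32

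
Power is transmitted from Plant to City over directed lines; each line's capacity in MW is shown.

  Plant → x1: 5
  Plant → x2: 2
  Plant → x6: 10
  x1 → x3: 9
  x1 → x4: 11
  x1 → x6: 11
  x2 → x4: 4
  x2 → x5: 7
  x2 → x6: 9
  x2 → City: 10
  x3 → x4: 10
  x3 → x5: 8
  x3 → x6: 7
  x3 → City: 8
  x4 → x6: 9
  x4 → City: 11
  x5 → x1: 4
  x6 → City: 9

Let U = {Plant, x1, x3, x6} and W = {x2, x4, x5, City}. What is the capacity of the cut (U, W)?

Edges leaving {Plant, x1, x3, x6}: Plant→x2 (2), x1→x4 (11), x3→x4 (10), x3→x5 (8), x3→City (8), x6→City (9).
Cut capacity = 2 + 11 + 10 + 8 + 8 + 9 = 48.

48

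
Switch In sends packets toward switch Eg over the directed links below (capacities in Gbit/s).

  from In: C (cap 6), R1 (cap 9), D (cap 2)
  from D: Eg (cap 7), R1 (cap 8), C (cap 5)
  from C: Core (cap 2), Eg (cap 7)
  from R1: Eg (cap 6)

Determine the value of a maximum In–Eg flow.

14

Augment In→D→Eg: bottleneck 2, flow now 2.
Augment In→C→Eg: bottleneck 6, flow now 8.
Augment In→R1→Eg: bottleneck 6, flow now 14.
No augmenting path remains; maximum flow = 14.
In the residual graph, reachable from In: {In, R1}.
Min-cut edges: In→D (2), In→C (6), R1→Eg (6); capacity 2 + 6 + 6 = 14.
This cut is saturated, so no flow can exceed 14.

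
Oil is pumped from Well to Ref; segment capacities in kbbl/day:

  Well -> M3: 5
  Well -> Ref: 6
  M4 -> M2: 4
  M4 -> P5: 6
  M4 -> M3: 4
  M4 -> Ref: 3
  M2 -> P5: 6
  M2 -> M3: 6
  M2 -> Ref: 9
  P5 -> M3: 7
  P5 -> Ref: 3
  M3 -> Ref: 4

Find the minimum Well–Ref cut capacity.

10

Augment Well→Ref: bottleneck 6, flow now 6.
Augment Well→M3→Ref: bottleneck 4, flow now 10.
No augmenting path remains; maximum flow = 10.
By max-flow min-cut, the minimum cut capacity equals the max flow.
In the residual graph, reachable from Well: {Well, M3}.
Min-cut edges: Well→Ref (6), M3→Ref (4); capacity 6 + 4 = 10.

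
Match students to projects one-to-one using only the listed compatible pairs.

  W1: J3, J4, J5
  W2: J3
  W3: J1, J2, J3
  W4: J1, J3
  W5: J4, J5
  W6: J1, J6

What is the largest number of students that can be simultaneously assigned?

Unit-capacity flow: source→left, listed edges, right→sink; max matching = max flow.
Augmenting path W1→J3 (+1); matched 1.
Augmenting path W3→J1 (+1); matched 2.
Augmenting path W5→J4 (+1); matched 3.
Augmenting path W6→J6 (+1); matched 4.
Augmenting path W2→J3→W1→J5 (+1); matched 5.
Augmenting path W4→J1→W3→J2 (+1); matched 6.
No augmenting path remains; maximum matching = 6.
König certificate: {W1, W2, W3, W4, W5, W6} is a vertex cover of size 6 (every listed pair touches it), so no matching can be larger.

6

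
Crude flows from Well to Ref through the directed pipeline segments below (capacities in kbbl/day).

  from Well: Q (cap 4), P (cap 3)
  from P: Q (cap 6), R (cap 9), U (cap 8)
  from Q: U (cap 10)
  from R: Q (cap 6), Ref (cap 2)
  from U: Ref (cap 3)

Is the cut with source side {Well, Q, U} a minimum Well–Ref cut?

No — its capacity is 6, but the minimum cut has capacity 5.

Given cut capacity: 3 + 3 = 6.
Augment Well→P→R→Ref: bottleneck 2, flow now 2.
Augment Well→P→U→Ref: bottleneck 1, flow now 3.
Augment Well→Q→U→Ref: bottleneck 2, flow now 5.
No augmenting path remains; maximum flow = 5.
In the residual graph, reachable from Well: {Well, P, Q, R, U}.
Min-cut edges: R→Ref (2), U→Ref (3); capacity 2 + 3 = 5.
Cut capacity 6 exceeds the max flow 5, so it is not minimum.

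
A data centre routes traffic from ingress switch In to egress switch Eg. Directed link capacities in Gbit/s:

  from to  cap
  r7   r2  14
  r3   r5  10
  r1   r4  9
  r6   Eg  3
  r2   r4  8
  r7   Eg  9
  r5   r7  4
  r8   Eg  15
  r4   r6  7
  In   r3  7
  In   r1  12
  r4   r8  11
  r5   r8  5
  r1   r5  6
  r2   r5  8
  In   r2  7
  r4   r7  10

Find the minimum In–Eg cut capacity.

25

Augment In→r1→r4→r6→Eg: bottleneck 3, flow now 3.
Augment In→r1→r4→r7→Eg: bottleneck 6, flow now 9.
Augment In→r1→r5→r7→Eg: bottleneck 3, flow now 12.
Augment In→r2→r4→r8→Eg: bottleneck 7, flow now 19.
Augment In→r3→r5→r8→Eg: bottleneck 5, flow now 24.
Augment In→r3→r5→r7→r4→r8→Eg: bottleneck 1, flow now 25. (uses reverse residual edge)
No augmenting path remains; maximum flow = 25.
By max-flow min-cut, the minimum cut capacity equals the max flow.
In the residual graph, reachable from In: {In, r1, r3, r5}.
Min-cut edges: In→r2 (7), r1→r4 (9), r5→r7 (4), r5→r8 (5); capacity 7 + 9 + 4 + 5 = 25.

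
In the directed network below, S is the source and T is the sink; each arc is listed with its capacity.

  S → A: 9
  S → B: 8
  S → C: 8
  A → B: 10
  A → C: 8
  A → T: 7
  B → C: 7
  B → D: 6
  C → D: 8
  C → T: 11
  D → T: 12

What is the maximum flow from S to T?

Augment S→A→T: bottleneck 7, flow now 7.
Augment S→C→T: bottleneck 8, flow now 15.
Augment S→A→C→T: bottleneck 2, flow now 17.
Augment S→B→C→T: bottleneck 1, flow now 18.
Augment S→B→D→T: bottleneck 6, flow now 24.
Augment S→B→C→D→T: bottleneck 1, flow now 25.
No augmenting path remains; maximum flow = 25.
In the residual graph, reachable from S: {S}.
Min-cut edges: S→A (9), S→B (8), S→C (8); capacity 9 + 8 + 8 = 25.
This cut is saturated, so no flow can exceed 25.

25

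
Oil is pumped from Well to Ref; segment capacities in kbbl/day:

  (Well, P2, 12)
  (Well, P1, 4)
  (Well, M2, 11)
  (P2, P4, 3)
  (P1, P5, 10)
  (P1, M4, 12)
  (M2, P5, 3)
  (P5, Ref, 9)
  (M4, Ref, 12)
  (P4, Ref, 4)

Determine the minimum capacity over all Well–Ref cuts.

Augment Well→P2→P4→Ref: bottleneck 3, flow now 3.
Augment Well→P1→P5→Ref: bottleneck 4, flow now 7.
Augment Well→M2→P5→Ref: bottleneck 3, flow now 10.
No augmenting path remains; maximum flow = 10.
By max-flow min-cut, the minimum cut capacity equals the max flow.
In the residual graph, reachable from Well: {Well, P2, M2}.
Min-cut edges: Well→P1 (4), P2→P4 (3), M2→P5 (3); capacity 4 + 3 + 3 = 10.

10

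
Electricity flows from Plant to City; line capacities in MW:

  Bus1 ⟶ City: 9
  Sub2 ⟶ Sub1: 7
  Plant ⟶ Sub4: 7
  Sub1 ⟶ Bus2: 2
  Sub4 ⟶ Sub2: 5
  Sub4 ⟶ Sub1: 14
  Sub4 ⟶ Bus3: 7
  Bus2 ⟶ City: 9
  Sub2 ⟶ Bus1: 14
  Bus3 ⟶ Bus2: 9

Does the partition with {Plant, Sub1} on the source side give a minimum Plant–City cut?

Given cut capacity: 7 + 2 = 9.
Augment Plant→Sub4→Sub1→Bus2→City: bottleneck 2, flow now 2.
Augment Plant→Sub4→Bus3→Bus2→City: bottleneck 5, flow now 7.
No augmenting path remains; maximum flow = 7.
In the residual graph, reachable from Plant: {Plant}.
Min-cut edges: Plant→Sub4 (7); capacity 7 = 7.
Cut capacity 9 exceeds the max flow 7, so it is not minimum.

No — its capacity is 9, but the minimum cut has capacity 7.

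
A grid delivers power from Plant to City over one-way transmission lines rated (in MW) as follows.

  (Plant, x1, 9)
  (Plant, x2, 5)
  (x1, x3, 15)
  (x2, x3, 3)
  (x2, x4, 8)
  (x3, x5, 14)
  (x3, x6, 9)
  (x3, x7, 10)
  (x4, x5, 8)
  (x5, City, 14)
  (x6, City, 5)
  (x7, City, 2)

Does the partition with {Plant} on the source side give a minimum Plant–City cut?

Yes — it is a minimum cut (capacity 14).

Given cut capacity: 9 + 5 = 14.
Augment Plant→x1→x3→x5→City: bottleneck 9, flow now 9.
Augment Plant→x2→x3→x5→City: bottleneck 3, flow now 12.
Augment Plant→x2→x4→x5→City: bottleneck 2, flow now 14.
No augmenting path remains; maximum flow = 14.
Cut capacity 14 equals the max flow, so it is a minimum cut.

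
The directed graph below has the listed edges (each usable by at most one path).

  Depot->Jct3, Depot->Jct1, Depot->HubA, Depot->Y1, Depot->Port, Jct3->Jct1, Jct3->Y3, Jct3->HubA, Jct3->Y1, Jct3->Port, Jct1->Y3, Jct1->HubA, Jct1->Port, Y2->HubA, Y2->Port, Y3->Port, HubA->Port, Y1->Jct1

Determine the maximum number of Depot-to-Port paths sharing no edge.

5

Assign every edge capacity 1; by Menger, the answer equals the max flow.
Path Depot→Port (+1); total 1.
Path Depot→Jct3→Port (+1); total 2.
Path Depot→Jct1→Port (+1); total 3.
Path Depot→HubA→Port (+1); total 4.
Path Depot→Y1→Jct1→Y3→Port (+1); total 5.
No residual Depot→Port path; max flow = 5.
Certifying cut of size 5: {Depot→HubA, Depot→Jct1, Depot→Jct3, Depot→Port, Depot→Y1}.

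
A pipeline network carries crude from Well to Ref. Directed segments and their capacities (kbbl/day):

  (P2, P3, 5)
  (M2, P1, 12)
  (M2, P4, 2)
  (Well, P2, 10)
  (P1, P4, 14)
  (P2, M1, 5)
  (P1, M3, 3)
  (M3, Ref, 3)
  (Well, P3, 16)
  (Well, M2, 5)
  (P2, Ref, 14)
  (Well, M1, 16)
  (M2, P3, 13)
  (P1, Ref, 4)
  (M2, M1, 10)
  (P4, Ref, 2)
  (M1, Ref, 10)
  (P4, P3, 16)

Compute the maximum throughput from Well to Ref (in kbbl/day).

25

Augment Well→P2→Ref: bottleneck 10, flow now 10.
Augment Well→M1→Ref: bottleneck 10, flow now 20.
Augment Well→M2→P1→Ref: bottleneck 4, flow now 24.
Augment Well→M2→P4→Ref: bottleneck 1, flow now 25.
No augmenting path remains; maximum flow = 25.
In the residual graph, reachable from Well: {Well, M1, P3}.
Min-cut edges: Well→M2 (5), Well→P2 (10), M1→Ref (10); capacity 5 + 10 + 10 = 25.
This cut is saturated, so no flow can exceed 25.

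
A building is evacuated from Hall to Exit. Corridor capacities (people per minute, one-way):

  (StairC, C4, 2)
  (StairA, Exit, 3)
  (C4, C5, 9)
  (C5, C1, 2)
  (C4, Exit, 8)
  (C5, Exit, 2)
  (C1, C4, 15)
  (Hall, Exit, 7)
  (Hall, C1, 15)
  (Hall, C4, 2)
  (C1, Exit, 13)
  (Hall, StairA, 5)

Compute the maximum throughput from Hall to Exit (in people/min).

27

Augment Hall→Exit: bottleneck 7, flow now 7.
Augment Hall→C1→Exit: bottleneck 13, flow now 20.
Augment Hall→C4→Exit: bottleneck 2, flow now 22.
Augment Hall→StairA→Exit: bottleneck 3, flow now 25.
Augment Hall→C1→C4→Exit: bottleneck 2, flow now 27.
No augmenting path remains; maximum flow = 27.
In the residual graph, reachable from Hall: {Hall, StairA}.
Min-cut edges: Hall→C1 (15), Hall→C4 (2), Hall→Exit (7), StairA→Exit (3); capacity 15 + 2 + 7 + 3 = 27.
This cut is saturated, so no flow can exceed 27.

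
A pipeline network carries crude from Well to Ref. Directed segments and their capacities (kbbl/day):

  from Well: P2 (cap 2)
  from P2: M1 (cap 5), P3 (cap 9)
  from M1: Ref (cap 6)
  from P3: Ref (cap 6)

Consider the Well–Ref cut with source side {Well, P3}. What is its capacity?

8

Edges leaving {Well, P3}: Well→P2 (2), P3→Ref (6).
Cut capacity = 2 + 6 = 8.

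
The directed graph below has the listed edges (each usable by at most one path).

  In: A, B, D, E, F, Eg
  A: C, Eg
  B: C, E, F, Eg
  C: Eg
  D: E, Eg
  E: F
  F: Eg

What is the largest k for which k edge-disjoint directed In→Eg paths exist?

Assign every edge capacity 1; by Menger, the answer equals the max flow.
Path In→Eg (+1); total 1.
Path In→A→Eg (+1); total 2.
Path In→B→Eg (+1); total 3.
Path In→D→Eg (+1); total 4.
Path In→F→Eg (+1); total 5.
No residual In→Eg path; max flow = 5.
Certifying cut of size 5: {F→Eg, In→A, In→B, In→D, In→Eg}.

5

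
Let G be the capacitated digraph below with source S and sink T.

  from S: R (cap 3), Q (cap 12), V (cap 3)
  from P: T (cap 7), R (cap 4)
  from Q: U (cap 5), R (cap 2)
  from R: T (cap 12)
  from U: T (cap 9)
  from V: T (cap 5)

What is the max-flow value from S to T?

Augment S→R→T: bottleneck 3, flow now 3.
Augment S→V→T: bottleneck 3, flow now 6.
Augment S→Q→R→T: bottleneck 2, flow now 8.
Augment S→Q→U→T: bottleneck 5, flow now 13.
No augmenting path remains; maximum flow = 13.
In the residual graph, reachable from S: {S, Q}.
Min-cut edges: S→R (3), S→V (3), Q→R (2), Q→U (5); capacity 3 + 3 + 2 + 5 = 13.
This cut is saturated, so no flow can exceed 13.

13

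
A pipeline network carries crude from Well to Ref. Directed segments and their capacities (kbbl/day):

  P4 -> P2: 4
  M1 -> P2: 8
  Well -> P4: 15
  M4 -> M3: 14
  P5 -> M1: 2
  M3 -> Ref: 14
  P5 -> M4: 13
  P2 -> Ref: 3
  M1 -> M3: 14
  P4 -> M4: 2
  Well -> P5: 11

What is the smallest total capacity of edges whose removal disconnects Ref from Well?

16

Augment Well→P4→P2→Ref: bottleneck 3, flow now 3.
Augment Well→P4→M4→M3→Ref: bottleneck 2, flow now 5.
Augment Well→P5→M1→M3→Ref: bottleneck 2, flow now 7.
Augment Well→P5→M4→M3→Ref: bottleneck 9, flow now 16.
No augmenting path remains; maximum flow = 16.
By max-flow min-cut, the minimum cut capacity equals the max flow.
In the residual graph, reachable from Well: {Well, P4, P2}.
Min-cut edges: Well→P5 (11), P4→M4 (2), P2→Ref (3); capacity 11 + 2 + 3 = 16.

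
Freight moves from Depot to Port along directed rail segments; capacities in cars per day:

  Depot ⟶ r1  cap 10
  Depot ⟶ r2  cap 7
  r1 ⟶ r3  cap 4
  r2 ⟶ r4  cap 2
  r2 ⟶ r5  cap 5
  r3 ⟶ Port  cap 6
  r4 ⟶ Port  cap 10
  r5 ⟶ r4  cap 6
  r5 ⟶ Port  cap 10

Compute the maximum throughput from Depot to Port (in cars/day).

11

Augment Depot→r1→r3→Port: bottleneck 4, flow now 4.
Augment Depot→r2→r4→Port: bottleneck 2, flow now 6.
Augment Depot→r2→r5→Port: bottleneck 5, flow now 11.
No augmenting path remains; maximum flow = 11.
In the residual graph, reachable from Depot: {Depot, r1}.
Min-cut edges: Depot→r2 (7), r1→r3 (4); capacity 7 + 4 = 11.
This cut is saturated, so no flow can exceed 11.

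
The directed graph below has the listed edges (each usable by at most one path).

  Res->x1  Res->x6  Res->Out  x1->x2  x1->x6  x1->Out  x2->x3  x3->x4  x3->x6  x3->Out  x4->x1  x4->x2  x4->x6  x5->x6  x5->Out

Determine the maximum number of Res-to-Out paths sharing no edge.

Assign every edge capacity 1; by Menger, the answer equals the max flow.
Path Res→Out (+1); total 1.
Path Res→x1→Out (+1); total 2.
No residual Res→Out path; max flow = 2.
Certifying cut of size 2: {Res→Out, Res→x1}.

2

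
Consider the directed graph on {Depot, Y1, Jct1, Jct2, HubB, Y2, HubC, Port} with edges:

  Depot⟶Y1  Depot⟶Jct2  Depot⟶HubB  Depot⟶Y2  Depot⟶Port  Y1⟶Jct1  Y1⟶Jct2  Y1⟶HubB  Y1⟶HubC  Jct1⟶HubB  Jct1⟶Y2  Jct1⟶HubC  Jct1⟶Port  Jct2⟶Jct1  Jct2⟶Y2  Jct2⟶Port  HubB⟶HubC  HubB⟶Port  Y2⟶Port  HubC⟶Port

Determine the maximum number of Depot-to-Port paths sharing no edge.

Assign every edge capacity 1; by Menger, the answer equals the max flow.
Path Depot→Port (+1); total 1.
Path Depot→Jct2→Port (+1); total 2.
Path Depot→HubB→Port (+1); total 3.
Path Depot→Y2→Port (+1); total 4.
Path Depot→Y1→Jct1→Port (+1); total 5.
No residual Depot→Port path; max flow = 5.
Certifying cut of size 5: {Depot→HubB, Depot→Jct2, Depot→Port, Depot→Y1, Depot→Y2}.

5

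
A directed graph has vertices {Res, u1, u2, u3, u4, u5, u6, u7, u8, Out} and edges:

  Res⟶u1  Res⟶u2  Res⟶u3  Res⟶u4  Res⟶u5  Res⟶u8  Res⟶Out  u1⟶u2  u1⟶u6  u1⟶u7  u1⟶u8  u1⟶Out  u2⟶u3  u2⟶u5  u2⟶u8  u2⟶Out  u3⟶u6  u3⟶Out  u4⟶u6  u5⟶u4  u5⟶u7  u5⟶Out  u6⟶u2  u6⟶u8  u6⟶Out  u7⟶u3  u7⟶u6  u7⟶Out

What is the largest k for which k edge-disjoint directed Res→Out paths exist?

6

Assign every edge capacity 1; by Menger, the answer equals the max flow.
Path Res→Out (+1); total 1.
Path Res→u1→Out (+1); total 2.
Path Res→u2→Out (+1); total 3.
Path Res→u3→Out (+1); total 4.
Path Res→u5→Out (+1); total 5.
Path Res→u4→u6→Out (+1); total 6.
No residual Res→Out path; max flow = 6.
Certifying cut of size 6: {Res→Out, Res→u1, Res→u2, Res→u3, Res→u4, Res→u5}.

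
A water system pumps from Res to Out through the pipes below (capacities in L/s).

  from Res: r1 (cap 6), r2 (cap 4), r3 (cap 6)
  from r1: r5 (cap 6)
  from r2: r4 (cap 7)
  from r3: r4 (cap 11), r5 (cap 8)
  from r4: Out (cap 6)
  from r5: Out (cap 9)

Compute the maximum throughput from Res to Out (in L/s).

Augment Res→r1→r5→Out: bottleneck 6, flow now 6.
Augment Res→r2→r4→Out: bottleneck 4, flow now 10.
Augment Res→r3→r4→Out: bottleneck 2, flow now 12.
Augment Res→r3→r5→Out: bottleneck 3, flow now 15.
No augmenting path remains; maximum flow = 15.
In the residual graph, reachable from Res: {Res, r1, r2, r3, r4, r5}.
Min-cut edges: r4→Out (6), r5→Out (9); capacity 6 + 9 = 15.
This cut is saturated, so no flow can exceed 15.

15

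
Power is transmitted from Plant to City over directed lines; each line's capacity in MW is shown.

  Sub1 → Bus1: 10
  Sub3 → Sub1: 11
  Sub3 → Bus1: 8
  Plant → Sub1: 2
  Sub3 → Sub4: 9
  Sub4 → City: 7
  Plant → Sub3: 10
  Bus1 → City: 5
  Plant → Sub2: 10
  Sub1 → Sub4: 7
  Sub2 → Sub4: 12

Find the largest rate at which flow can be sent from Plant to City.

12

Augment Plant→Sub2→Sub4→City: bottleneck 7, flow now 7.
Augment Plant→Sub1→Bus1→City: bottleneck 2, flow now 9.
Augment Plant→Sub3→Bus1→City: bottleneck 3, flow now 12.
No augmenting path remains; maximum flow = 12.
In the residual graph, reachable from Plant: {Plant, Sub2, Sub1, Sub3, Sub4, Bus1}.
Min-cut edges: Sub4→City (7), Bus1→City (5); capacity 7 + 5 = 12.
This cut is saturated, so no flow can exceed 12.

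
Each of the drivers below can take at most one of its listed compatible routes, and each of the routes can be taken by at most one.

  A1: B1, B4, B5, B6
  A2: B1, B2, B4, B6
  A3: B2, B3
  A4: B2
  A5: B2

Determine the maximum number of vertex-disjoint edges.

4

Unit-capacity flow: source→left, listed edges, right→sink; max matching = max flow.
Augmenting path A1→B1 (+1); matched 1.
Augmenting path A2→B2 (+1); matched 2.
Augmenting path A3→B3 (+1); matched 3.
Augmenting path A4→B2→A2→B4 (+1); matched 4.
No augmenting path remains; maximum matching = 4.
König certificate: {A1, A2, A3, B2} is a vertex cover of size 4 (every listed pair touches it), so no matching can be larger.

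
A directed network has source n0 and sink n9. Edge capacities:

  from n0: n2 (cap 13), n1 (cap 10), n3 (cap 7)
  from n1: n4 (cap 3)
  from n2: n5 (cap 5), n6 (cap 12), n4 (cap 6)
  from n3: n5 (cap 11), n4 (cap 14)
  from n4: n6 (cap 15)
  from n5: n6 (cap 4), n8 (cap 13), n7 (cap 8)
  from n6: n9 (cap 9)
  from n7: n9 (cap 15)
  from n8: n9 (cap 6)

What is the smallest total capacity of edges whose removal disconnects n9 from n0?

Augment n0→n2→n6→n9: bottleneck 9, flow now 9.
Augment n0→n2→n5→n7→n9: bottleneck 4, flow now 13.
Augment n0→n3→n5→n7→n9: bottleneck 4, flow now 17.
Augment n0→n3→n5→n8→n9: bottleneck 3, flow now 20.
Augment n0→n1→n4→n6→n2→n5→n8→n9: bottleneck 1, flow now 21. (uses reverse residual edge)
No augmenting path remains; maximum flow = 21.
By max-flow min-cut, the minimum cut capacity equals the max flow.
In the residual graph, reachable from n0: {n0, n1, n2, n4, n6}.
Min-cut edges: n0→n3 (7), n2→n5 (5), n6→n9 (9); capacity 7 + 5 + 9 = 21.

21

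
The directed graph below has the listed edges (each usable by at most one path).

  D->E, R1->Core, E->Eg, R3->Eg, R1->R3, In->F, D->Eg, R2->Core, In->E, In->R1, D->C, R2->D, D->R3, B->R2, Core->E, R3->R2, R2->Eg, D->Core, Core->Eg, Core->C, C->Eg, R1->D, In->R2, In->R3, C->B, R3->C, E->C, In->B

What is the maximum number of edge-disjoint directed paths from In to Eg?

Assign every edge capacity 1; by Menger, the answer equals the max flow.
Path In→R2→Eg (+1); total 1.
Path In→E→Eg (+1); total 2.
Path In→R3→Eg (+1); total 3.
Path In→R1→D→Eg (+1); total 4.
Path In→B→R2→Core→Eg (+1); total 5.
No residual In→Eg path; max flow = 5.
Certifying cut of size 5: {In→B, In→E, In→R1, In→R2, In→R3}.

5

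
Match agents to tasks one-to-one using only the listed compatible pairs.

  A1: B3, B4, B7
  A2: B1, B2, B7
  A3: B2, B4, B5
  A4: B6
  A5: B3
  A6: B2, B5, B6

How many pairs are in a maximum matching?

6

Unit-capacity flow: source→left, listed edges, right→sink; max matching = max flow.
Augmenting path A1→B3 (+1); matched 1.
Augmenting path A2→B1 (+1); matched 2.
Augmenting path A3→B2 (+1); matched 3.
Augmenting path A4→B6 (+1); matched 4.
Augmenting path A6→B5 (+1); matched 5.
Augmenting path A5→B3→A1→B4 (+1); matched 6.
No augmenting path remains; maximum matching = 6.
König certificate: {A1, A2, A3, A4, A5, A6} is a vertex cover of size 6 (every listed pair touches it), so no matching can be larger.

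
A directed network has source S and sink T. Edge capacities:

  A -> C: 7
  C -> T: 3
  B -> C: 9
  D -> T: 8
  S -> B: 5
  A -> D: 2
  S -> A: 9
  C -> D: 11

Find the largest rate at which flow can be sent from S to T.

11

Augment S→A→C→T: bottleneck 3, flow now 3.
Augment S→A→D→T: bottleneck 2, flow now 5.
Augment S→A→C→D→T: bottleneck 4, flow now 9.
Augment S→B→C→D→T: bottleneck 2, flow now 11.
No augmenting path remains; maximum flow = 11.
In the residual graph, reachable from S: {S, A, B, C, D}.
Min-cut edges: C→T (3), D→T (8); capacity 3 + 8 = 11.
This cut is saturated, so no flow can exceed 11.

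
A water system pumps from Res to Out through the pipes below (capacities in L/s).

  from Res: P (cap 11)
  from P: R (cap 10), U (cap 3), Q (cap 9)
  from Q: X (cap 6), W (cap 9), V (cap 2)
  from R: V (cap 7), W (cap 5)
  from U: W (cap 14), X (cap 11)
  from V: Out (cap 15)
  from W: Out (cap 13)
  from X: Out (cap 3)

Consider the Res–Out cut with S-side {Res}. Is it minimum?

Yes — it is a minimum cut (capacity 11).

Given cut capacity: 11 = 11.
Augment Res→P→Q→V→Out: bottleneck 2, flow now 2.
Augment Res→P→Q→W→Out: bottleneck 7, flow now 9.
Augment Res→P→R→V→Out: bottleneck 2, flow now 11.
No augmenting path remains; maximum flow = 11.
Cut capacity 11 equals the max flow, so it is a minimum cut.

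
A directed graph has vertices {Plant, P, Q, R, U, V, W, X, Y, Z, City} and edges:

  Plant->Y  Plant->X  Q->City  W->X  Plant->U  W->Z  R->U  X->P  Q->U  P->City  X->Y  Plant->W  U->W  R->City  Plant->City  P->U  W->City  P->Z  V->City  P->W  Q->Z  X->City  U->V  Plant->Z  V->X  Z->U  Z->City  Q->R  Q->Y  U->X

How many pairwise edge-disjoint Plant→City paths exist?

Assign every edge capacity 1; by Menger, the answer equals the max flow.
Path Plant→City (+1); total 1.
Path Plant→W→City (+1); total 2.
Path Plant→X→City (+1); total 3.
Path Plant→Z→City (+1); total 4.
Path Plant→U→V→City (+1); total 5.
No residual Plant→City path; max flow = 5.
Certifying cut of size 5: {Plant→City, Plant→U, Plant→W, Plant→X, Plant→Z}.

5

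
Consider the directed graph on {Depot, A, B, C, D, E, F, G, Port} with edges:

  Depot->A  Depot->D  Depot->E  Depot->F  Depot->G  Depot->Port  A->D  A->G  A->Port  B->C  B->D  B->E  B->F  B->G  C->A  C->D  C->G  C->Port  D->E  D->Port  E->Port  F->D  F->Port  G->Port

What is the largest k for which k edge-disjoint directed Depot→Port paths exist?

6

Assign every edge capacity 1; by Menger, the answer equals the max flow.
Path Depot→Port (+1); total 1.
Path Depot→A→Port (+1); total 2.
Path Depot→D→Port (+1); total 3.
Path Depot→E→Port (+1); total 4.
Path Depot→F→Port (+1); total 5.
Path Depot→G→Port (+1); total 6.
No residual Depot→Port path; max flow = 6.
Certifying cut of size 6: {Depot→A, Depot→D, Depot→E, Depot→F, Depot→G, Depot→Port}.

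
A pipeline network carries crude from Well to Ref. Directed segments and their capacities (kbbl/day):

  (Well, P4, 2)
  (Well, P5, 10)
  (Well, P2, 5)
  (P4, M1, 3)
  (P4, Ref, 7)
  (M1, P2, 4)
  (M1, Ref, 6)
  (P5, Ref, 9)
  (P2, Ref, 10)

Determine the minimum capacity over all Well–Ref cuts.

Augment Well→P4→Ref: bottleneck 2, flow now 2.
Augment Well→P5→Ref: bottleneck 9, flow now 11.
Augment Well→P2→Ref: bottleneck 5, flow now 16.
No augmenting path remains; maximum flow = 16.
By max-flow min-cut, the minimum cut capacity equals the max flow.
In the residual graph, reachable from Well: {Well, P5}.
Min-cut edges: Well→P4 (2), Well→P2 (5), P5→Ref (9); capacity 2 + 5 + 9 = 16.

16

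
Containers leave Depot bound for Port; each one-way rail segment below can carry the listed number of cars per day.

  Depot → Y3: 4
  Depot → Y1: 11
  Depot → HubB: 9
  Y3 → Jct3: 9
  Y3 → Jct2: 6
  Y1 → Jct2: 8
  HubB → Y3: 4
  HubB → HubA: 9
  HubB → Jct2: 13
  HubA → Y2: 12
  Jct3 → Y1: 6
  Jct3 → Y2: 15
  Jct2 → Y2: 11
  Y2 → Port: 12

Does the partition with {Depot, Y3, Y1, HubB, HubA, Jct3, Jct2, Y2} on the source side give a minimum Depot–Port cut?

Yes — it is a minimum cut (capacity 12).

Given cut capacity: 12 = 12.
Augment Depot→Y3→Jct3→Y2→Port: bottleneck 4, flow now 4.
Augment Depot→Y1→Jct2→Y2→Port: bottleneck 8, flow now 12.
No augmenting path remains; maximum flow = 12.
Cut capacity 12 equals the max flow, so it is a minimum cut.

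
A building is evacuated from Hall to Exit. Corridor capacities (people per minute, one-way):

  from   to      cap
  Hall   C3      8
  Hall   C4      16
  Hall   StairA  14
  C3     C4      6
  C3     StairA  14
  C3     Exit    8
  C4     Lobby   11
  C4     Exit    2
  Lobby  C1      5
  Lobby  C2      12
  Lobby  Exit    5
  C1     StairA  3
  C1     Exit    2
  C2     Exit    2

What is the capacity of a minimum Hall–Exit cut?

19

Augment Hall→C3→Exit: bottleneck 8, flow now 8.
Augment Hall→C4→Exit: bottleneck 2, flow now 10.
Augment Hall→C4→Lobby→Exit: bottleneck 5, flow now 15.
Augment Hall→C4→Lobby→C1→Exit: bottleneck 2, flow now 17.
Augment Hall→C4→Lobby→C2→Exit: bottleneck 2, flow now 19.
No augmenting path remains; maximum flow = 19.
By max-flow min-cut, the minimum cut capacity equals the max flow.
In the residual graph, reachable from Hall: {Hall, C4, Lobby, C1, C2, StairA}.
Min-cut edges: Hall→C3 (8), C4→Exit (2), Lobby→Exit (5), C1→Exit (2), C2→Exit (2); capacity 8 + 2 + 5 + 2 + 2 = 19.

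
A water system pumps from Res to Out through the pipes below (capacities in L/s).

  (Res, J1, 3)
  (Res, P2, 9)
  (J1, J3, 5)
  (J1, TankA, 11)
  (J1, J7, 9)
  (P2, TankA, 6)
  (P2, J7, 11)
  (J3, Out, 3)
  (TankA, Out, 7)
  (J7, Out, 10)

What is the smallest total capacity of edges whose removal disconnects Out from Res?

Augment Res→J1→J3→Out: bottleneck 3, flow now 3.
Augment Res→P2→TankA→Out: bottleneck 6, flow now 9.
Augment Res→P2→J7→Out: bottleneck 3, flow now 12.
No augmenting path remains; maximum flow = 12.
By max-flow min-cut, the minimum cut capacity equals the max flow.
In the residual graph, reachable from Res: {Res}.
Min-cut edges: Res→J1 (3), Res→P2 (9); capacity 3 + 9 = 12.

12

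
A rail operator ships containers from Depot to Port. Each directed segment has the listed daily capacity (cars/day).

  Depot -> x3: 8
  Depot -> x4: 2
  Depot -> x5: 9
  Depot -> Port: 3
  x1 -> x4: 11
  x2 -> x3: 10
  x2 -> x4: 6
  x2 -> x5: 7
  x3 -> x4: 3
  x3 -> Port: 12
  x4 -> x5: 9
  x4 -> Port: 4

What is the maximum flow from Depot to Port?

Augment Depot→Port: bottleneck 3, flow now 3.
Augment Depot→x3→Port: bottleneck 8, flow now 11.
Augment Depot→x4→Port: bottleneck 2, flow now 13.
No augmenting path remains; maximum flow = 13.
In the residual graph, reachable from Depot: {Depot, x5}.
Min-cut edges: Depot→x3 (8), Depot→x4 (2), Depot→Port (3); capacity 8 + 2 + 3 = 13.
This cut is saturated, so no flow can exceed 13.

13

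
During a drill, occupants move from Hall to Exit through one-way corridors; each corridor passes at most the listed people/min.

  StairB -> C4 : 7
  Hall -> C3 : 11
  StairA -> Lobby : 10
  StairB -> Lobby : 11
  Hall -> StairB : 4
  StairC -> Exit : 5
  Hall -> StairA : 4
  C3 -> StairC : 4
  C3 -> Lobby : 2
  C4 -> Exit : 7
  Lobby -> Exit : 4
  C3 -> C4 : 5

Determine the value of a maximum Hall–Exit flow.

Augment Hall→C3→C4→Exit: bottleneck 5, flow now 5.
Augment Hall→C3→StairC→Exit: bottleneck 4, flow now 9.
Augment Hall→C3→Lobby→Exit: bottleneck 2, flow now 11.
Augment Hall→StairA→Lobby→Exit: bottleneck 2, flow now 13.
Augment Hall→StairB→C4→Exit: bottleneck 2, flow now 15.
No augmenting path remains; maximum flow = 15.
In the residual graph, reachable from Hall: {Hall, C3, StairA, StairB, C4, Lobby}.
Min-cut edges: C3→StairC (4), C4→Exit (7), Lobby→Exit (4); capacity 4 + 7 + 4 = 15.
This cut is saturated, so no flow can exceed 15.

15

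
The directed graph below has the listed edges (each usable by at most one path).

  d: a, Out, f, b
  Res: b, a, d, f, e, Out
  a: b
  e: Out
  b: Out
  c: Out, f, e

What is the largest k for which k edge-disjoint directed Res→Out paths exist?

4

Assign every edge capacity 1; by Menger, the answer equals the max flow.
Path Res→Out (+1); total 1.
Path Res→b→Out (+1); total 2.
Path Res→d→Out (+1); total 3.
Path Res→e→Out (+1); total 4.
No residual Res→Out path; max flow = 4.
Certifying cut of size 4: {Res→Out, Res→d, Res→e, b→Out}.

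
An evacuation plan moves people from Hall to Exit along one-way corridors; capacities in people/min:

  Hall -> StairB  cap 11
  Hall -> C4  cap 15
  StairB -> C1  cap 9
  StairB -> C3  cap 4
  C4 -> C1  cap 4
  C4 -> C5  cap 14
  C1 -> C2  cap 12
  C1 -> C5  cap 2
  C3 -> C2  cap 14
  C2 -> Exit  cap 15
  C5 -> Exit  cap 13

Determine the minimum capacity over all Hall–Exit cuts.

26

Augment Hall→C4→C5→Exit: bottleneck 13, flow now 13.
Augment Hall→StairB→C1→C2→Exit: bottleneck 9, flow now 22.
Augment Hall→StairB→C3→C2→Exit: bottleneck 2, flow now 24.
Augment Hall→C4→C1→C2→Exit: bottleneck 2, flow now 26.
No augmenting path remains; maximum flow = 26.
By max-flow min-cut, the minimum cut capacity equals the max flow.
In the residual graph, reachable from Hall: {Hall}.
Min-cut edges: Hall→StairB (11), Hall→C4 (15); capacity 11 + 15 = 26.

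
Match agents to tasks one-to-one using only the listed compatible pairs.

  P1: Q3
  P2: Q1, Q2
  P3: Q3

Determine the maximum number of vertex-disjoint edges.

2

Unit-capacity flow: source→left, listed edges, right→sink; max matching = max flow.
Augmenting path P1→Q3 (+1); matched 1.
Augmenting path P2→Q1 (+1); matched 2.
No augmenting path remains; maximum matching = 2.
König certificate: {P2, Q3} is a vertex cover of size 2 (every listed pair touches it), so no matching can be larger.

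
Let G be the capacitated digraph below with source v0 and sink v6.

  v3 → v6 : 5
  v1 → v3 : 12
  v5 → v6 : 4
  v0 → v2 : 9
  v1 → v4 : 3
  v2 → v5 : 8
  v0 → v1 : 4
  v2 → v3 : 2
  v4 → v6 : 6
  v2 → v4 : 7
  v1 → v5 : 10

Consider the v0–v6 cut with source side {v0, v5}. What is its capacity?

Edges leaving {v0, v5}: v0→v1 (4), v0→v2 (9), v5→v6 (4).
Cut capacity = 4 + 9 + 4 = 17.

17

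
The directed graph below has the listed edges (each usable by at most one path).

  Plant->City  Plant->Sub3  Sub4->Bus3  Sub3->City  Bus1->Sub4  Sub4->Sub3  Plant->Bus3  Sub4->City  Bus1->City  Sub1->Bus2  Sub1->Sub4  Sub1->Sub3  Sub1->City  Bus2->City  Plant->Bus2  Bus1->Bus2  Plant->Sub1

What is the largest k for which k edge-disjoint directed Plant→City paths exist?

Assign every edge capacity 1; by Menger, the answer equals the max flow.
Path Plant→City (+1); total 1.
Path Plant→Sub1→City (+1); total 2.
Path Plant→Sub3→City (+1); total 3.
Path Plant→Bus2→City (+1); total 4.
No residual Plant→City path; max flow = 4.
Certifying cut of size 4: {Plant→Bus2, Plant→City, Plant→Sub1, Plant→Sub3}.

4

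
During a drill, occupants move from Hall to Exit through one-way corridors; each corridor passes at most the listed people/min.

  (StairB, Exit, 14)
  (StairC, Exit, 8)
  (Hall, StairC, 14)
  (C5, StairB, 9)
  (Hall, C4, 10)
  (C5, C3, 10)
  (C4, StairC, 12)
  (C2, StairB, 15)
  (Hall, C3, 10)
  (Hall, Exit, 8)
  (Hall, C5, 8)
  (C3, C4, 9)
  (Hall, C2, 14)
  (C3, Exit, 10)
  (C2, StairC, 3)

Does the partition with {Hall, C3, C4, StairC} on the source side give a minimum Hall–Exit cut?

No — its capacity is 48, but the minimum cut has capacity 40.

Given cut capacity: 8 + 14 + 8 + 10 + 8 = 48.
Augment Hall→Exit: bottleneck 8, flow now 8.
Augment Hall→C3→Exit: bottleneck 10, flow now 18.
Augment Hall→StairC→Exit: bottleneck 8, flow now 26.
Augment Hall→C5→StairB→Exit: bottleneck 8, flow now 34.
Augment Hall→C2→StairB→Exit: bottleneck 6, flow now 40.
No augmenting path remains; maximum flow = 40.
In the residual graph, reachable from Hall: {Hall, C5, C2, C3, C4, StairB, StairC}.
Min-cut edges: Hall→Exit (8), C3→Exit (10), StairB→Exit (14), StairC→Exit (8); capacity 8 + 10 + 14 + 8 = 40.
Cut capacity 48 exceeds the max flow 40, so it is not minimum.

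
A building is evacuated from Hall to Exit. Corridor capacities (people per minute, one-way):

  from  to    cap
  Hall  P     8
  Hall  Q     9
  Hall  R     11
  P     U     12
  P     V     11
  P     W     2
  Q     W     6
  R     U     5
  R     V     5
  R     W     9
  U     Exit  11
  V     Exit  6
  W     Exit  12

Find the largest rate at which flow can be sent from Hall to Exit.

Augment Hall→P→U→Exit: bottleneck 8, flow now 8.
Augment Hall→Q→W→Exit: bottleneck 6, flow now 14.
Augment Hall→R→U→Exit: bottleneck 3, flow now 17.
Augment Hall→R→V→Exit: bottleneck 5, flow now 22.
Augment Hall→R→W→Exit: bottleneck 3, flow now 25.
No augmenting path remains; maximum flow = 25.
In the residual graph, reachable from Hall: {Hall, Q}.
Min-cut edges: Hall→P (8), Hall→R (11), Q→W (6); capacity 8 + 11 + 6 = 25.
This cut is saturated, so no flow can exceed 25.

25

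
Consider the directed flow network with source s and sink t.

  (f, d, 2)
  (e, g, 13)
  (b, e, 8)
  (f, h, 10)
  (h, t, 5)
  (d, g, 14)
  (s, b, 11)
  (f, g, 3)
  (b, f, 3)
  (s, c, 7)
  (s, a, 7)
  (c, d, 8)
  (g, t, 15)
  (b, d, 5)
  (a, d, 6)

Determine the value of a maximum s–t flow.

Augment s→a→d→g→t: bottleneck 6, flow now 6.
Augment s→b→d→g→t: bottleneck 5, flow now 11.
Augment s→b→e→g→t: bottleneck 4, flow now 15.
Augment s→b→f→h→t: bottleneck 2, flow now 17.
Augment s→c→d→b→f→h→t: bottleneck 1, flow now 18. (uses reverse residual edge)
No augmenting path remains; maximum flow = 18.
In the residual graph, reachable from s: {s, a, b, c, d, e, g}.
Min-cut edges: b→f (3), g→t (15); capacity 3 + 15 = 18.
This cut is saturated, so no flow can exceed 18.

18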